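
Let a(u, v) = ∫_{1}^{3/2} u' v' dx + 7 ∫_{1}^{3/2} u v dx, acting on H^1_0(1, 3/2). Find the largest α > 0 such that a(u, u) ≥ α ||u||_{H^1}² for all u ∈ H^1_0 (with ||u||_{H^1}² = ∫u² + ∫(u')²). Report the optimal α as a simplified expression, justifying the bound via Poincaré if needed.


α = 1

Coercivity of a(·,·) on H^1_0(1, 3/2) means a(u, u) ≥ α ||u||_{H^1}² for every u ∈ H^1_0.
The interval has length L = 1/2, and Poincaré/coercivity depend only on L. Here a(u, u) = ∫(u')² + (7)·∫u².
Here c = 7 ≥ 1, so a(u,u) = ∫(u')² + c∫u² ≥ ∫(u')² + ∫u² = ||u||_{H^1}², i.e. α = 1 works. No larger α is possible: a(u,u) ≥ α||u||_{H^1}² means (1−α)∫(u')² ≥ (α−c)∫u², and for the modes u_n = sin(nπ(x−x₀)/L) (x₀ the left endpoint) one has ∫u_n²/∫(u_n')² = (L/(nπ))² → 0, so a(u_n,u_n)/||u_n||_{H^1}² → 1. Hence the optimal constant is α = 1.
Therefore α = 1.


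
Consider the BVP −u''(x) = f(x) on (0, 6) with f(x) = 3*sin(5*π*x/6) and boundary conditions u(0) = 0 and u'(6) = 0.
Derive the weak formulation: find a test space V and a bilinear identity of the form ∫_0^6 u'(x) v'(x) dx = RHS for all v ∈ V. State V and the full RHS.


V = {v ∈ H^1(0, 6) : v(0) = 0} (test functions vanish at x = 0 where u is specified); weak form: ∫_0^6 u'v' dx = ∫_0^6 (3*sin(5*π*x/6)) v dx for all v ∈ V.

Multiply both sides by a test function v and integrate from 0 to 6:
  ∫_0^6 −u''(x) v(x) dx = ∫_0^6 f(x) v(x) dx.
Integrate the LHS by parts once:
  ∫_0^6 −u'' v dx = −[u'(x) v(x)]_0^6 + ∫_0^6 u'(x) v'(x) dx.
Thus ∫_0^6 u'(x) v'(x) dx = ∫_0^6 f(x) v(x) dx + [u'(x) v(x)]_0^6.
Choose V so that boundary terms are either known or forced to vanish.
Mixed BC: u(0) = 0 (Dirichlet) and u'(6) = 0 (Neumann). Define V = {v ∈ H^1(0, 6) : v(0) = 0}. Then [u' v]_0^6 = u'(6)·v(6) − u'(0)·0 = 0.
Weak formulation: find u (satisfying any essential BC) such that ∫_0^6 u'(x) v'(x) dx = ∫_0^6 f v dx for all v ∈ V (Dirichlet at 0 absorbed into V; the Neumann datum at x = 6 is zero, so no boundary term remains).
Substituting f(x) = 3*sin(5*π*x/6), the right-hand side is ∫_0^6 (3*sin(5*π*x/6)) v dx.


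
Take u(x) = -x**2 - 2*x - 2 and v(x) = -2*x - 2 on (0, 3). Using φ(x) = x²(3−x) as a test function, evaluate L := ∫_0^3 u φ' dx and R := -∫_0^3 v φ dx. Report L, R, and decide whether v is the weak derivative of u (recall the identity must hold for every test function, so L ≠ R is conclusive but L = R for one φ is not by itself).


LHS = 189/5, RHS = 189/5. Yes, v = u' weakly.

u(x) = -x**2 - 2*x - 2, classical derivative u'(x) = -2*x - 2.
φ(x) = x²(3−x), so φ'(x) = 3*x*(2 - x).
Note φ(0) = φ(3) = 0, so the boundary term u·φ vanishes.
LHS = ∫_0^3 u(x) φ'(x) dx = ∫_0^3 (3*x^4 - 6*x^2 - 12*x) dx. Term by term:
  ∫_0^3 3*x^4 dx = 729/5;  ∫_0^3 -6*x^2 dx = -54;  ∫_0^3 -12*x dx = -54.
Sum: 729/5 − 54 − 54 = 189/5.
So LHS = 189/5.
∫_0^3 v(x) φ(x) dx = ∫_0^3 (2*x^4 - 4*x^3 - 6*x^2) dx. Term by term:
  ∫_0^3 2*x^4 dx = 486/5;  ∫_0^3 -4*x^3 dx = -81;  ∫_0^3 -6*x^2 dx = -54.
Sum: 486/5 − 81 − 54 = -189/5.
So RHS = -∫_0^3 v(x) φ(x) dx = 189/5.
LHS = RHS, so the identity holds for this test φ.
Moreover u is smooth here and v(x) = u'(x) = -2*x - 2 pointwise, so the identity holds for every test function. Hence v is the weak derivative of u.


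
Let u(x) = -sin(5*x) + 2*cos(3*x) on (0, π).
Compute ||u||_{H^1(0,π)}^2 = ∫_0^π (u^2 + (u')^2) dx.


||u||_{H^1(0,π)}^2 = 33*π

u'(x) = -6*sin(3*x) - 5*cos(5*x).
Expand u² and (u')² and integrate term by term on (0, π), using: for integers n ≥ 1, ∫_0^π sin²(nx) dx = ∫_0^π cos²(nx) dx = π/2; for n ≠ n', ∫_0^π sin(nx)sin(n'x) dx = ∫_0^π cos(nx)cos(n'x) dx = 0; and by product-to-sum, ∫_0^π sin(nx)cos(n'x) dx = ½∫_0^π [sin((n+n')x) + sin((n−n')x)] dx, which is 0 when n+n' is even and 2n/(n²−n'²) when n+n' is odd (it need not vanish on (0, π)).
  u² squared terms: (-1)²·∫sin(5x)² dx = 1·π/2 = π/2;  (2)²·∫cos(3x)² dx = 4·π/2 = 2*π.
  u² cross terms: 2·(-1)·(2)·∫sin(5x)·cos(3x) dx = -4·(0) = 0.
  So ∫_0^π u² dx = π/2 + 2*π + 0 = 5*π/2.
  (u')² squared terms: (-6)²·∫sin(3x)² dx = 36·π/2 = 18*π;  (-5)²·∫cos(5x)² dx = 25·π/2 = 25*π/2.
  (u')² cross terms: 2·(-6)·(-5)·∫sin(3x)·cos(5x) dx = 60·(0) = 0.
  So ∫_0^π (u')² dx = 18*π + 25*π/2 + 0 = 61*π/2.
||u||_{H^1}^2 = (5*π/2) + (61*π/2) = 33*π.


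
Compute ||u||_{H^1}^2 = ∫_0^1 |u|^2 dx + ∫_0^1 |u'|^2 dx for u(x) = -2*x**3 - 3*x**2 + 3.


||u||_{H^1}^2 = 291/7

The H^1 norm (squared) on an interval (0, L) is
  ||u||_{H^1}^2 = ∫_0^L u(x)^2 dx + ∫_0^L u'(x)^2 dx.
Compute u'(x) = -6*x**2 - 6*x.
Then u(x)^2 = 4*x**6 + 12*x**5 + 9*x**4 - 12*x**3 - 18*x**2 + 9 and u'(x)^2 = 36*x**4 + 72*x**3 + 36*x**2.
Integrate each monomial from 0 to 1 using ∫_0^1 c·x^n dx = c·1^(n+1)/(n+1):
  ∫_0^1 u(x)^2 dx = ∫_0^1 (4*x^6 + 12*x^5 + 9*x^4 - 12*x^3 - 18*x^2 + 9) dx. Term by term:
    ∫_0^1 4*x^6 dx = 4/7;  ∫_0^1 12*x^5 dx = 2;  ∫_0^1 9*x^4 dx = 9/5;
    ∫_0^1 -12*x^3 dx = -3;  ∫_0^1 -18*x^2 dx = -6;  ∫_0^1 9 dx = 9.
  Sum: 4/7 + 2 + 9/5 − 3 − 6 + 9 = 153/35.
  ∫_0^1 u'(x)^2 dx = ∫_0^1 (36*x^4 + 72*x^3 + 36*x^2) dx. Term by term:
    ∫_0^1 36*x^4 dx = 36/5;  ∫_0^1 72*x^3 dx = 18;  ∫_0^1 36*x^2 dx = 12.
  Sum: 36/5 + 18 + 12 = 186/5.
Adding: ||u||_{H^1}^2 = 153/35 + 186/5 = 291/7.


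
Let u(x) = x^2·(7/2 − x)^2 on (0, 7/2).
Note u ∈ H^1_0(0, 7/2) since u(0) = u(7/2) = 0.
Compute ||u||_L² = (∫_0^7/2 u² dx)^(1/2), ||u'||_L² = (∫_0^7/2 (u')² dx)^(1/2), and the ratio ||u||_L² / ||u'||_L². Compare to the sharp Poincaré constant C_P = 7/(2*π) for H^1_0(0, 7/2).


||u||_L² / ||u'||_L² = 7*sqrt(3)/12 < C_P = 7/(2*π).

u(x) = x^2·(7/2 − x)^2, so u'(x) = x*(2*x - 7)*(4*x - 7)/2.
u(x) = x^2·(7/2 − x)^2 vanishes at x = 0 and x = 7/2, so u ∈ H^1_0(0, 7/2). Differentiate via the product rule and integrate the resulting polynomials term by term.
  ∫_0^7/2 u² dx = ∫_0^7/2 (x^8 - 14*x^7 + 147*x^6/2 - 343*x^5/2 + 2401*x^4/16) dx. Term by term:
    ∫_0^7/2 x^8 dx = 40353607/4608;  ∫_0^7/2 -14*x^7 dx = -40353607/1024;  ∫_0^7/2 147*x^6/2 dx = 17294403/256;
    ∫_0^7/2 -343*x^5/2 dx = -40353607/768;  ∫_0^7/2 2401*x^4/16 dx = 40353607/2560.
  Sum: 40353607/4608 − 40353607/1024 + 17294403/256 − 40353607/768 + 40353607/2560 = 5764801/46080.
  ∫_0^7/2 (u')² dx = ∫_0^7/2 (16*x^6 - 168*x^5 + 637*x^4 - 1029*x^3 + 2401*x^2/4) dx. Term by term:
    ∫_0^7/2 16*x^6 dx = 117649/8;  ∫_0^7/2 -168*x^5 dx = -823543/16;  ∫_0^7/2 637*x^4 dx = 10706059/160;
    ∫_0^7/2 -1029*x^3 dx = -2470629/64;  ∫_0^7/2 2401*x^2/4 dx = 823543/96.
  Sum: 117649/8 − 823543/16 + 10706059/160 − 2470629/64 + 823543/96 = 117649/960.
∫_0^7/2 u² dx = 5764801/46080, so ||u||_L² = 2401*sqrt(5)/480.
∫_0^7/2 (u')² dx = 117649/960, so ||u'||_L² = 343*sqrt(15)/120.
Ratio ||u||_L² / ||u'||_L² = 7*sqrt(3)/12.
Sharp Poincaré constant on H^1_0(0, 7/2) is C_P = L/π = 7/(2*π), achieved by sin(2*π/7·x).
A polynomial bump cannot attain the sharp Poincaré constant (only the first sine eigenfunction does), so the ratio is strictly less than C_P, consistent with ||u||_L² ≤ C_P ||u'||_L².


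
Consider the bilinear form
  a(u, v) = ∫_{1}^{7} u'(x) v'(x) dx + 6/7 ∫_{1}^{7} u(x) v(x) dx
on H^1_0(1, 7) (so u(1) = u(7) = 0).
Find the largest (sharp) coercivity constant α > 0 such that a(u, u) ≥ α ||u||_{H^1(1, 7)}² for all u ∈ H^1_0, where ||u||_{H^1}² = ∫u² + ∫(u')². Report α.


α = (π^2 + 216/7)/(π^2 + 36)

Coercivity of a(·,·) on H^1_0(1, 7) means a(u, u) ≥ α ||u||_{H^1}² for every u ∈ H^1_0.
The interval has length L = 6, and Poincaré/coercivity depend only on L. Here a(u, u) = ∫(u')² + (6/7)·∫u².
Here 0 < c = 6/7 < 1. The condition a(u,u) ≥ α||u||_{H^1}² reads (1−α)∫(u')² ≥ (α−c)∫u². Any admissible α is ≤ 1 (rapidly oscillating u have ∫u²/∫(u')² → 0), and α = 1 would force 0 ≥ (1−c)∫u², impossible since c < 1; so 1−α > 0. By the sharp Poincaré inequality on H^1_0 of an interval of length L, ∫(u')² ≥ (π/L)²∫u² with equality for the first sine mode sin(π(x−x₀)/L) (x₀ the left endpoint), so the inequality holds for all u iff (1−α)(π/L)² ≥ α − c, i.e. α ≤ ((π/L)² + c)/((π/L)² + 1) = (1 + c(L/π)²)/(1 + (L/π)²). With (π/L)² = π^2/36 and c = 6/7, the largest admissible constant is α = ((π/L)² + c)/((π/L)² + 1).
Simplifying, α = (π^2 + 216/7)/(π^2 + 36).


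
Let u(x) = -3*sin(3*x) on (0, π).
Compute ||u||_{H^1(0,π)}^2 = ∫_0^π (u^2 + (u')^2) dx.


||u||_{H^1(0,π)}^2 = 45*π

u'(x) = -9*cos(3*x).
Expand u² and (u')² and integrate term by term on (0, π), using: for integers n ≥ 1, ∫_0^π sin²(nx) dx = ∫_0^π cos²(nx) dx = π/2; for n ≠ n', ∫_0^π sin(nx)sin(n'x) dx = ∫_0^π cos(nx)cos(n'x) dx = 0; and by product-to-sum, ∫_0^π sin(nx)cos(n'x) dx = ½∫_0^π [sin((n+n')x) + sin((n−n')x)] dx, which is 0 when n+n' is even and 2n/(n²−n'²) when n+n' is odd (it need not vanish on (0, π)).
  u² squared terms: (-3)²·∫sin(3x)² dx = 9·π/2 = 9*π/2.
  So ∫_0^π u² dx = 9*π/2.
  (u')² squared terms: (-9)²·∫cos(3x)² dx = 81·π/2 = 81*π/2.
  So ∫_0^π (u')² dx = 81*π/2.
||u||_{H^1}^2 = (9*π/2) + (81*π/2) = 45*π.


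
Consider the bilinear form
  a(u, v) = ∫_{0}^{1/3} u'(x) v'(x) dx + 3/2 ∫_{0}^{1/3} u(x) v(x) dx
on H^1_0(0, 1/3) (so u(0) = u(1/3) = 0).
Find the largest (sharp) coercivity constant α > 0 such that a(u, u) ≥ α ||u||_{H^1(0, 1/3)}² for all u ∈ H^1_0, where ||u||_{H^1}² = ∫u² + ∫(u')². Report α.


α = 1

Coercivity of a(·,·) on H^1_0(0, 1/3) means a(u, u) ≥ α ||u||_{H^1}² for every u ∈ H^1_0.
The interval has length L = 1/3, and Poincaré/coercivity depend only on L. Here a(u, u) = ∫(u')² + (3/2)·∫u².
Here c = 3/2 ≥ 1, so a(u,u) = ∫(u')² + c∫u² ≥ ∫(u')² + ∫u² = ||u||_{H^1}², i.e. α = 1 works. No larger α is possible: a(u,u) ≥ α||u||_{H^1}² means (1−α)∫(u')² ≥ (α−c)∫u², and for the modes u_n = sin(nπ(x−x₀)/L) (x₀ the left endpoint) one has ∫u_n²/∫(u_n')² = (L/(nπ))² → 0, so a(u_n,u_n)/||u_n||_{H^1}² → 1. Hence the optimal constant is α = 1.
Therefore α = 1.


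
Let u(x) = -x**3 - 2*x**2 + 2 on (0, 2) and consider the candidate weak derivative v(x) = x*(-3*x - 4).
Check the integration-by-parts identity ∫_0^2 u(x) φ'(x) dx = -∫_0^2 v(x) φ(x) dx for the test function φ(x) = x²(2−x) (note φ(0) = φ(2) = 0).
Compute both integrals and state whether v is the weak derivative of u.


LHS = 64/5, RHS = 64/5. Yes, v = u' weakly.

u(x) = -x**3 - 2*x**2 + 2, classical derivative u'(x) = -3*x**2 - 4*x.
φ(x) = x²(2−x), so φ'(x) = x*(4 - 3*x).
Note φ(0) = φ(2) = 0, so the boundary term u·φ vanishes.
LHS = ∫_0^2 u(x) φ'(x) dx = ∫_0^2 (3*x^5 + 2*x^4 - 8*x^3 - 6*x^2 + 8*x) dx. Term by term:
  ∫_0^2 3*x^5 dx = 32;  ∫_0^2 2*x^4 dx = 64/5;  ∫_0^2 -8*x^3 dx = -32;
  ∫_0^2 -6*x^2 dx = -16;  ∫_0^2 8*x dx = 16.
Sum: 32 + 64/5 − 32 − 16 + 16 = 64/5.
So LHS = 64/5.
∫_0^2 v(x) φ(x) dx = ∫_0^2 (3*x^5 - 2*x^4 - 8*x^3) dx. Term by term:
  ∫_0^2 3*x^5 dx = 32;  ∫_0^2 -2*x^4 dx = -64/5;  ∫_0^2 -8*x^3 dx = -32.
Sum: 32 − 64/5 − 32 = -64/5.
So RHS = -∫_0^2 v(x) φ(x) dx = 64/5.
LHS = RHS, so the identity holds for this test φ.
Moreover u is smooth here and v(x) = u'(x) = -3*x**2 - 4*x pointwise, so the identity holds for every test function. Hence v is the weak derivative of u.


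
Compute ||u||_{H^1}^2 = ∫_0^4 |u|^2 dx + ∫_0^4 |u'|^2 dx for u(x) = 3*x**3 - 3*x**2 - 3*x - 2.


||u||_{H^1}^2 = 612316/35

The H^1 norm (squared) on an interval (0, L) is
  ||u||_{H^1}^2 = ∫_0^L u(x)^2 dx + ∫_0^L u'(x)^2 dx.
Compute u'(x) = 9*x**2 - 6*x - 3.
Then u(x)^2 = 9*x**6 - 18*x**5 - 9*x**4 + 6*x**3 + 21*x**2 + 12*x + 4 and u'(x)^2 = 81*x**4 - 108*x**3 - 18*x**2 + 36*x + 9.
Integrate each monomial from 0 to 4 using ∫_0^4 c·x^n dx = c·4^(n+1)/(n+1):
  ∫_0^4 u(x)^2 dx = ∫_0^4 (9*x^6 - 18*x^5 - 9*x^4 + 6*x^3 + 21*x^2 + 12*x + 4) dx. Term by term:
    ∫_0^4 9*x^6 dx = 147456/7;  ∫_0^4 -18*x^5 dx = -12288;  ∫_0^4 -9*x^4 dx = -9216/5;
    ∫_0^4 6*x^3 dx = 384;  ∫_0^4 21*x^2 dx = 448;  ∫_0^4 12*x dx = 96;
    ∫_0^4 4 dx = 16.
  Sum: 147456/7 − 12288 − 9216/5 + 384 + 448 + 96 + 16 = 275728/35.
  ∫_0^4 u'(x)^2 dx = ∫_0^4 (81*x^4 - 108*x^3 - 18*x^2 + 36*x + 9) dx. Term by term:
    ∫_0^4 81*x^4 dx = 82944/5;  ∫_0^4 -108*x^3 dx = -6912;  ∫_0^4 -18*x^2 dx = -384;
    ∫_0^4 36*x dx = 288;  ∫_0^4 9 dx = 36.
  Sum: 82944/5 − 6912 − 384 + 288 + 36 = 48084/5.
Adding: ||u||_{H^1}^2 = 275728/35 + 48084/5 = 612316/35.


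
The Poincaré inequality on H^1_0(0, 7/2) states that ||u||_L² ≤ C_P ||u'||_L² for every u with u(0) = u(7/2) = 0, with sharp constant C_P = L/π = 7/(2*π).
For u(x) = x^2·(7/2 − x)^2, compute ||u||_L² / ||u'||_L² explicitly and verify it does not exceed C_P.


||u||_L² / ||u'||_L² = 7*sqrt(3)/12 < C_P = 7/(2*π).

u(x) = x^2·(7/2 − x)^2, so u'(x) = x*(2*x - 7)*(4*x - 7)/2.
u(x) = x^2·(7/2 − x)^2 vanishes at x = 0 and x = 7/2, so u ∈ H^1_0(0, 7/2). Differentiate via the product rule and integrate the resulting polynomials term by term.
  ∫_0^7/2 u² dx = ∫_0^7/2 (x^8 - 14*x^7 + 147*x^6/2 - 343*x^5/2 + 2401*x^4/16) dx. Term by term:
    ∫_0^7/2 x^8 dx = 40353607/4608;  ∫_0^7/2 -14*x^7 dx = -40353607/1024;  ∫_0^7/2 147*x^6/2 dx = 17294403/256;
    ∫_0^7/2 -343*x^5/2 dx = -40353607/768;  ∫_0^7/2 2401*x^4/16 dx = 40353607/2560.
  Sum: 40353607/4608 − 40353607/1024 + 17294403/256 − 40353607/768 + 40353607/2560 = 5764801/46080.
  ∫_0^7/2 (u')² dx = ∫_0^7/2 (16*x^6 - 168*x^5 + 637*x^4 - 1029*x^3 + 2401*x^2/4) dx. Term by term:
    ∫_0^7/2 16*x^6 dx = 117649/8;  ∫_0^7/2 -168*x^5 dx = -823543/16;  ∫_0^7/2 637*x^4 dx = 10706059/160;
    ∫_0^7/2 -1029*x^3 dx = -2470629/64;  ∫_0^7/2 2401*x^2/4 dx = 823543/96.
  Sum: 117649/8 − 823543/16 + 10706059/160 − 2470629/64 + 823543/96 = 117649/960.
∫_0^7/2 u² dx = 5764801/46080, so ||u||_L² = 2401*sqrt(5)/480.
∫_0^7/2 (u')² dx = 117649/960, so ||u'||_L² = 343*sqrt(15)/120.
Ratio ||u||_L² / ||u'||_L² = 7*sqrt(3)/12.
Sharp Poincaré constant on H^1_0(0, 7/2) is C_P = L/π = 7/(2*π), achieved by sin(2*π/7·x).
A polynomial bump cannot attain the sharp Poincaré constant (only the first sine eigenfunction does), so the ratio is strictly less than C_P, consistent with ||u||_L² ≤ C_P ||u'||_L².


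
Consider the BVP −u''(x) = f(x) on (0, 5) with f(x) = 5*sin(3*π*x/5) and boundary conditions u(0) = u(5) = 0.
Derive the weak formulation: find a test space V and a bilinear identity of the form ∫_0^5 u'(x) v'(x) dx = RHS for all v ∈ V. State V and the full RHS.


V = H^1_0(0, 5) (so v(0) = v(5) = 0); weak form: ∫_0^5 u'v' dx = ∫_0^5 (5*sin(3*π*x/5)) v dx for all v ∈ V.

Multiply both sides by a test function v and integrate from 0 to 5:
  ∫_0^5 −u''(x) v(x) dx = ∫_0^5 f(x) v(x) dx.
Integrate the LHS by parts once:
  ∫_0^5 −u'' v dx = −[u'(x) v(x)]_0^5 + ∫_0^5 u'(x) v'(x) dx.
Thus ∫_0^5 u'(x) v'(x) dx = ∫_0^5 f(x) v(x) dx + [u'(x) v(x)]_0^5.
Choose V so that boundary terms are either known or forced to vanish.
u is Dirichlet: u(0) = u(5) = 0. Let V = H^1_0(0, 5); then v(0) = v(5) = 0, and [u' v]_0^5 = 0.
Weak formulation: find u (satisfying any essential BC) such that ∫_0^5 u'(x) v'(x) dx = ∫_0^5 f v dx for all v ∈ V.
Substituting f(x) = 5*sin(3*π*x/5), the right-hand side is ∫_0^5 (5*sin(3*π*x/5)) v dx.


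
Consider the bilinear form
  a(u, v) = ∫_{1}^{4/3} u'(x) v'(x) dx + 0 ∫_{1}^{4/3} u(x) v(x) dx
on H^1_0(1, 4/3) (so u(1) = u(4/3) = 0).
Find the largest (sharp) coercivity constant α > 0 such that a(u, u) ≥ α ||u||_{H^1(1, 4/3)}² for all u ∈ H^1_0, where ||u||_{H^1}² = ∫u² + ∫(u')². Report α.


α = 9*π^2/(1 + 9*π^2)

Coercivity of a(·,·) on H^1_0(1, 4/3) means a(u, u) ≥ α ||u||_{H^1}² for every u ∈ H^1_0.
The interval has length L = 1/3, and Poincaré/coercivity depend only on L. Here a(u, u) = ∫(u')² + (0)·∫u².
Here c = 0, so a(u,u) = ∫(u')² alone. The condition a(u,u) ≥ α||u||_{H^1}² reads (1−α)∫(u')² ≥ (α−c)∫u². Any admissible α is ≤ 1 (rapidly oscillating u have ∫u²/∫(u')² → 0), and α = 1 would force 0 ≥ (1−c)∫u², impossible since c < 1; so 1−α > 0. By the sharp Poincaré inequality on H^1_0 of an interval of length L, ∫(u')² ≥ (π/L)²∫u² with equality for the first sine mode sin(π(x−x₀)/L) (x₀ the left endpoint), so the inequality holds for all u iff (1−α)(π/L)² ≥ α − c, i.e. α ≤ ((π/L)² + c)/((π/L)² + 1) = (1 + c(L/π)²)/(1 + (L/π)²). (Direct route, valid since c ≤ 0: Poincaré gives c∫u² ≥ c(L/π)²∫(u')², so a(u,u) ≥ (1 + c(L/π)²)∫(u')², while ||u||_{H^1}² ≤ (1 + (L/π)²)∫(u')²; dividing yields the same α.) With (π/L)² = 9*π^2 and c = 0, the largest admissible constant is α = ((π/L)² + c)/((π/L)² + 1).
Simplifying, α = 9*π^2/(1 + 9*π^2).


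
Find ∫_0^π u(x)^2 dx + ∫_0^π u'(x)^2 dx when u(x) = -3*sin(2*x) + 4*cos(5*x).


||u||_{H^1(0,π)}^2 = 832/7 + 461*π/2

u'(x) = -20*sin(5*x) - 6*cos(2*x).
Expand u² and (u')² and integrate term by term on (0, π), using: for integers n ≥ 1, ∫_0^π sin²(nx) dx = ∫_0^π cos²(nx) dx = π/2; for n ≠ n', ∫_0^π sin(nx)sin(n'x) dx = ∫_0^π cos(nx)cos(n'x) dx = 0; and by product-to-sum, ∫_0^π sin(nx)cos(n'x) dx = ½∫_0^π [sin((n+n')x) + sin((n−n')x)] dx, which is 0 when n+n' is even and 2n/(n²−n'²) when n+n' is odd (it need not vanish on (0, π)).
  u² squared terms: (-3)²·∫sin(2x)² dx = 9·π/2 = 9*π/2;  (4)²·∫cos(5x)² dx = 16·π/2 = 8*π.
  u² cross terms: 2·(-3)·(4)·∫sin(2x)·cos(5x) dx = -24·(-4/21) = 32/7.
  So ∫_0^π u² dx = 9*π/2 + 8*π + 32/7 = 32/7 + 25*π/2.
  (u')² squared terms: (-20)²·∫sin(5x)² dx = 400·π/2 = 200*π;  (-6)²·∫cos(2x)² dx = 36·π/2 = 18*π.
  (u')² cross terms: 2·(-20)·(-6)·∫sin(5x)·cos(2x) dx = 240·(10/21) = 800/7.
  So ∫_0^π (u')² dx = 200*π + 18*π + 800/7 = 800/7 + 218*π.
||u||_{H^1}^2 = (32/7 + 25*π/2) + (800/7 + 218*π) = 832/7 + 461*π/2.


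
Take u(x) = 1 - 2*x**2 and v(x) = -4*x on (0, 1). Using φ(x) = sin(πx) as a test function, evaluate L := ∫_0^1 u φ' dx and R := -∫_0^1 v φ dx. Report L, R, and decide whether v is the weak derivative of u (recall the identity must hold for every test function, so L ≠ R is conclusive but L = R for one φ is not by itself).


LHS = 4/π, RHS = 4/π. Yes, v = u' weakly.

u(x) = 1 - 2*x**2, classical derivative u'(x) = -4*x.
φ(x) = sin(πx), so φ'(x) = π*cos(π*x).
Note φ(0) = φ(1) = 0, so the boundary term u·φ vanishes.
LHS = ∫_0^1 u(x) φ'(x) dx = ∫_0^1 (-2*π*x^2*cos(π*x) + π*cos(π*x)) dx. Term by term:
  ∫_0^1 π*cos(π*x) dx = 0;  ∫_0^1 -2*π*x^2*cos(π*x) dx = 4/π.
Sum: 0 + 4/π = 4/π.
So LHS = 4/π.
∫_0^1 v(x) φ(x) dx = ∫_0^1 (-4*x*sin(π*x)) dx. Term by term:
  ∫_0^1 -4*x*sin(π*x) dx = -4/π.
So RHS = -∫_0^1 v(x) φ(x) dx = 4/π.
LHS = RHS, so the identity holds for this test φ.
Moreover u is smooth here and v(x) = u'(x) = -4*x pointwise, so the identity holds for every test function. Hence v is the weak derivative of u.


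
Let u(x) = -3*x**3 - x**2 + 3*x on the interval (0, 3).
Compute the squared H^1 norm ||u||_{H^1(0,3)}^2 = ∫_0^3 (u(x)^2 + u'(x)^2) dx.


||u||_{H^1}^2 = 480393/70

The H^1 norm (squared) on an interval (0, L) is
  ||u||_{H^1}^2 = ∫_0^L u(x)^2 dx + ∫_0^L u'(x)^2 dx.
Compute u'(x) = -9*x**2 - 2*x + 3.
Then u(x)^2 = 9*x**6 + 6*x**5 - 17*x**4 - 6*x**3 + 9*x**2 and u'(x)^2 = 81*x**4 + 36*x**3 - 50*x**2 - 12*x + 9.
Integrate each monomial from 0 to 3 using ∫_0^3 c·x^n dx = c·3^(n+1)/(n+1):
  ∫_0^3 u(x)^2 dx = ∫_0^3 (9*x^6 + 6*x^5 - 17*x^4 - 6*x^3 + 9*x^2) dx. Term by term:
    ∫_0^3 9*x^6 dx = 19683/7;  ∫_0^3 6*x^5 dx = 729;  ∫_0^3 -17*x^4 dx = -4131/5;
    ∫_0^3 -6*x^3 dx = -243/2;  ∫_0^3 9*x^2 dx = 81.
  Sum: 19683/7 + 729 − 4131/5 − 243/2 + 81 = 187191/70.
  ∫_0^3 u'(x)^2 dx = ∫_0^3 (81*x^4 + 36*x^3 - 50*x^2 - 12*x + 9) dx. Term by term:
    ∫_0^3 81*x^4 dx = 19683/5;  ∫_0^3 36*x^3 dx = 729;  ∫_0^3 -50*x^2 dx = -450;
    ∫_0^3 -12*x dx = -54;  ∫_0^3 9 dx = 27.
  Sum: 19683/5 + 729 − 450 − 54 + 27 = 20943/5.
Adding: ||u||_{H^1}^2 = 187191/70 + 20943/5 = 480393/70.


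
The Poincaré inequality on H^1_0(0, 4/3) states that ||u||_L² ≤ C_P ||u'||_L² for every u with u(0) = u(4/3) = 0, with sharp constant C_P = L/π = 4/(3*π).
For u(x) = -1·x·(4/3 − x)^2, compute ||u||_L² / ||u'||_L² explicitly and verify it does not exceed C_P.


||u||_L² / ||u'||_L² = 2*sqrt(14)/21 < C_P = 4/(3*π).

u(x) = -1·x·(4/3 − x)^2, so u'(x) = (4 - 9*x)*(3*x - 4)/9.
u(x) = -1·x·(4/3 − x)^2 vanishes at x = 0 and x = 4/3, so u ∈ H^1_0(0, 4/3). Differentiate via the product rule and integrate the resulting polynomials term by term.
  ∫_0^4/3 u² dx = ∫_0^4/3 (x^6 - 16*x^5/3 + 32*x^4/3 - 256*x^3/27 + 256*x^2/81) dx. Term by term:
    ∫_0^4/3 x^6 dx = 16384/15309;  ∫_0^4/3 -16*x^5/3 dx = -32768/6561;  ∫_0^4/3 32*x^4/3 dx = 32768/3645;
    ∫_0^4/3 -256*x^3/27 dx = -16384/2187;  ∫_0^4/3 256*x^2/81 dx = 16384/6561.
  Sum: 16384/15309 − 32768/6561 + 32768/3645 − 16384/2187 + 16384/6561 = 16384/229635.
  ∫_0^4/3 (u')² dx = ∫_0^4/3 (9*x^4 - 32*x^3 + 352*x^2/9 - 512*x/27 + 256/81) dx. Term by term:
    ∫_0^4/3 9*x^4 dx = 1024/135;  ∫_0^4/3 -32*x^3 dx = -2048/81;  ∫_0^4/3 352*x^2/9 dx = 22528/729;
    ∫_0^4/3 -512*x/27 dx = -4096/243;  ∫_0^4/3 256/81 dx = 1024/243.
  Sum: 1024/135 − 2048/81 + 22528/729 − 4096/243 + 1024/243 = 2048/3645.
∫_0^4/3 u² dx = 16384/229635, so ||u||_L² = 128*sqrt(35)/2835.
∫_0^4/3 (u')² dx = 2048/3645, so ||u'||_L² = 32*sqrt(10)/135.
Ratio ||u||_L² / ||u'||_L² = 2*sqrt(14)/21.
Sharp Poincaré constant on H^1_0(0, 4/3) is C_P = L/π = 4/(3*π), achieved by sin(3*π/4·x).
A polynomial bump cannot attain the sharp Poincaré constant (only the first sine eigenfunction does), so the ratio is strictly less than C_P, consistent with ||u||_L² ≤ C_P ||u'||_L².


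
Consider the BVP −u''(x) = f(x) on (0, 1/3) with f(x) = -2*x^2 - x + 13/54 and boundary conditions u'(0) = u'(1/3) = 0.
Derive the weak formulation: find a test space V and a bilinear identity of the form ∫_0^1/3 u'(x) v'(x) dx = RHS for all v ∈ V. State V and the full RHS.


V = H^1(0, 1/3) (no boundary constraint on v; u is determined up to an additive constant); weak form: ∫_0^1/3 u'v' dx = ∫_0^1/3 (-2*x^2 - x + 13/54) v dx for all v ∈ V.

Multiply both sides by a test function v and integrate from 0 to 1/3:
  ∫_0^1/3 −u''(x) v(x) dx = ∫_0^1/3 f(x) v(x) dx.
Integrate the LHS by parts once:
  ∫_0^1/3 −u'' v dx = −[u'(x) v(x)]_0^1/3 + ∫_0^1/3 u'(x) v'(x) dx.
Thus ∫_0^1/3 u'(x) v'(x) dx = ∫_0^1/3 f(x) v(x) dx + [u'(x) v(x)]_0^1/3.
Choose V so that boundary terms are either known or forced to vanish.
u has homogeneous Neumann: u'(0) = u'(1/3) = 0. So [u' v]_0^1/3 = 0·v(1/3) − 0·v(0) = 0 for any v; take V = H^1(0, 1/3).
Weak formulation: find u (satisfying any essential BC) such that ∫_0^1/3 u'(x) v'(x) dx = ∫_0^1/3 f v dx for all v ∈ V (homogeneous Neumann, so boundary terms vanish).
Substituting f(x) = -2*x^2 - x + 13/54, the right-hand side is ∫_0^1/3 (-2*x^2 - x + 13/54) v dx.
Compatibility check (pure Neumann): taking v ≡ 1 ∈ V gives 0 = ∫_0^1/3 f dx + (0) − (0), i.e. ∫_0^1/3 f dx must equal u'(0) − u'(1/3) = 0. Indeed ∫_0^1/3 (-2*x^2 - x + 13/54) dx = 0, so the data are compatible. The solution is then unique only up to an additive constant (fix it e.g. by requiring ∫_0^1/3 u dx = 0).


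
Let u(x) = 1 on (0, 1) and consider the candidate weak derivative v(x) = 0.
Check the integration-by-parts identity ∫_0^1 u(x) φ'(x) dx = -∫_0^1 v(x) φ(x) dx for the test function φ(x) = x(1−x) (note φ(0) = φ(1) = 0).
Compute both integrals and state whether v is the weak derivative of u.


LHS = 0, RHS = 0. Yes, v = u' weakly.

u(x) = 1, classical derivative u'(x) = 0.
φ(x) = x(1−x), so φ'(x) = 1 - 2*x.
Note φ(0) = φ(1) = 0, so the boundary term u·φ vanishes.
LHS = ∫_0^1 u(x) φ'(x) dx = ∫_0^1 (1 - 2*x) dx. Term by term:
  ∫_0^1 -2*x dx = -1;  ∫_0^1 1 dx = 1.
Sum: -1 + 1 = 0.
So LHS = 0.
∫_0^1 v(x) φ(x) dx = ∫_0^1 (0) dx. Term by term:
  ∫_0^1 0 dx = 0.
So RHS = -∫_0^1 v(x) φ(x) dx = 0.
LHS = RHS, so the identity holds for this test φ.
Moreover u is smooth here and v(x) = u'(x) = 0 pointwise, so the identity holds for every test function. Hence v is the weak derivative of u.


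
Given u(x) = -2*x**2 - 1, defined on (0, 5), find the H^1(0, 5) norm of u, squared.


||u||_{H^1}^2 = 10015/3

The H^1 norm (squared) on an interval (0, L) is
  ||u||_{H^1}^2 = ∫_0^L u(x)^2 dx + ∫_0^L u'(x)^2 dx.
Compute u'(x) = -4*x.
Then u(x)^2 = 4*x**4 + 4*x**2 + 1 and u'(x)^2 = 16*x**2.
Integrate each monomial from 0 to 5 using ∫_0^5 c·x^n dx = c·5^(n+1)/(n+1):
  ∫_0^5 u(x)^2 dx = ∫_0^5 (4*x^4 + 4*x^2 + 1) dx. Term by term:
    ∫_0^5 4*x^4 dx = 2500;  ∫_0^5 4*x^2 dx = 500/3;  ∫_0^5 1 dx = 5.
  Sum: 2500 + 500/3 + 5 = 8015/3.
  ∫_0^5 u'(x)^2 dx = ∫_0^5 (16*x^2) dx. Term by term:
    ∫_0^5 16*x^2 dx = 2000/3.
Adding: ||u||_{H^1}^2 = 8015/3 + 2000/3 = 10015/3.


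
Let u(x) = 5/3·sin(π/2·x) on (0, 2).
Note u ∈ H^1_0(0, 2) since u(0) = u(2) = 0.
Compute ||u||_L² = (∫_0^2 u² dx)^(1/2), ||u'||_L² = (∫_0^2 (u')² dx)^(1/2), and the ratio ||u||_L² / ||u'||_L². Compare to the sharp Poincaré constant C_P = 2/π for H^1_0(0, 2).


||u||_L² / ||u'||_L² = 2/π = C_P.

u(x) = 5/3·sin(π/2·x), so u'(x) = 5*π*cos(π*x/2)/6.
Writing u(x) = A·sin(kπx/L) with A = 5/3 and k = 1, use ∫_0^L sin²(kπx/L) dx = L/2 and ∫_0^L cos²(kπx/L) dx = L/2.
u² = 25/9·sin²(π/2·x) and (u')² = 25*π^2/36·cos²(π/2·x), and each of sin², cos² integrates to L/2 = 1 over (0, 2).
∫_0^2 u² dx = 25/9, so ||u||_L² = 5/3.
∫_0^2 (u')² dx = 25*π^2/36, so ||u'||_L² = 5*π/6.
Ratio ||u||_L² / ||u'||_L² = 2/π.
Sharp Poincaré constant on H^1_0(0, 2) is C_P = L/π = 2/π, achieved by sin(π/2·x).
This is the k = 1 eigenfunction (up to amplitude), so the ratio equals the sharp Poincaré constant exactly.


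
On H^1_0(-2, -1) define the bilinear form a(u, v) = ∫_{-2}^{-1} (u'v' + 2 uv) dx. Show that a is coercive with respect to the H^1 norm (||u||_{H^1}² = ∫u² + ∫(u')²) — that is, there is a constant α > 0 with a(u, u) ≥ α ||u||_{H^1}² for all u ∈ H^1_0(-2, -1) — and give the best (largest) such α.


α = 1

Coercivity of a(·,·) on H^1_0(-2, -1) means a(u, u) ≥ α ||u||_{H^1}² for every u ∈ H^1_0.
The interval has length L = 1, and Poincaré/coercivity depend only on L. Here a(u, u) = ∫(u')² + (2)·∫u².
Here c = 2 ≥ 1, so a(u,u) = ∫(u')² + c∫u² ≥ ∫(u')² + ∫u² = ||u||_{H^1}², i.e. α = 1 works. No larger α is possible: a(u,u) ≥ α||u||_{H^1}² means (1−α)∫(u')² ≥ (α−c)∫u², and for the modes u_n = sin(nπ(x−x₀)/L) (x₀ the left endpoint) one has ∫u_n²/∫(u_n')² = (L/(nπ))² → 0, so a(u_n,u_n)/||u_n||_{H^1}² → 1. Hence the optimal constant is α = 1.
Therefore α = 1.


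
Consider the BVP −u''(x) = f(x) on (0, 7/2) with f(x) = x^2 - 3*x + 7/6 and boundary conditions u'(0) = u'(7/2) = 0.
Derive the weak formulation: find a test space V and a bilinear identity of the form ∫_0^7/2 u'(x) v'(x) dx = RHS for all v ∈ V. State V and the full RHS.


V = H^1(0, 7/2) (no boundary constraint on v; u is determined up to an additive constant); weak form: ∫_0^7/2 u'v' dx = ∫_0^7/2 (x^2 - 3*x + 7/6) v dx for all v ∈ V.

Multiply both sides by a test function v and integrate from 0 to 7/2:
  ∫_0^7/2 −u''(x) v(x) dx = ∫_0^7/2 f(x) v(x) dx.
Integrate the LHS by parts once:
  ∫_0^7/2 −u'' v dx = −[u'(x) v(x)]_0^7/2 + ∫_0^7/2 u'(x) v'(x) dx.
Thus ∫_0^7/2 u'(x) v'(x) dx = ∫_0^7/2 f(x) v(x) dx + [u'(x) v(x)]_0^7/2.
Choose V so that boundary terms are either known or forced to vanish.
u has homogeneous Neumann: u'(0) = u'(7/2) = 0. So [u' v]_0^7/2 = 0·v(7/2) − 0·v(0) = 0 for any v; take V = H^1(0, 7/2).
Weak formulation: find u (satisfying any essential BC) such that ∫_0^7/2 u'(x) v'(x) dx = ∫_0^7/2 f v dx for all v ∈ V (homogeneous Neumann, so boundary terms vanish).
Substituting f(x) = x^2 - 3*x + 7/6, the right-hand side is ∫_0^7/2 (x^2 - 3*x + 7/6) v dx.
Compatibility check (pure Neumann): taking v ≡ 1 ∈ V gives 0 = ∫_0^7/2 f dx + (0) − (0), i.e. ∫_0^7/2 f dx must equal u'(0) − u'(7/2) = 0. Indeed ∫_0^7/2 (x^2 - 3*x + 7/6) dx = 0, so the data are compatible. The solution is then unique only up to an additive constant (fix it e.g. by requiring ∫_0^7/2 u dx = 0).


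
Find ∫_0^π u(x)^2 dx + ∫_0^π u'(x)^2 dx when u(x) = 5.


||u||_{H^1(0,π)}^2 = 25*π

u'(x) = 0.
Expand u² and (u')² and integrate term by term on (0, π), using: for integers n ≥ 1, ∫_0^π sin²(nx) dx = ∫_0^π cos²(nx) dx = π/2; for n ≠ n', ∫_0^π sin(nx)sin(n'x) dx = ∫_0^π cos(nx)cos(n'x) dx = 0; and by product-to-sum, ∫_0^π sin(nx)cos(n'x) dx = ½∫_0^π [sin((n+n')x) + sin((n−n')x)] dx, which is 0 when n+n' is even and 2n/(n²−n'²) when n+n' is odd (it need not vanish on (0, π)). For the constant mode: ∫_0^π 1 dx = π, ∫_0^π cos(nx) dx = 0, ∫_0^π sin(nx) dx = (1−(−1)^n)/n.
  u² squared terms: (5)²·∫1 dx = 25·π = 25*π.
  So ∫_0^π u² dx = 25*π.
  u' ≡ 0, so ∫_0^π (u')² dx = 0.
||u||_{H^1}^2 = (25*π) + (0) = 25*π.


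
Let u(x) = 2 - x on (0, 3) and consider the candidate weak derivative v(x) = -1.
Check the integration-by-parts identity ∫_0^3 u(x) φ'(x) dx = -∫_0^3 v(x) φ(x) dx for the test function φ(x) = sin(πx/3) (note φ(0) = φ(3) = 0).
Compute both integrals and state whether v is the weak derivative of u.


LHS = 6/π, RHS = 6/π. Yes, v = u' weakly.

u(x) = 2 - x, classical derivative u'(x) = -1.
φ(x) = sin(πx/3), so φ'(x) = π*cos(π*x/3)/3.
Note φ(0) = φ(3) = 0, so the boundary term u·φ vanishes.
LHS = ∫_0^3 u(x) φ'(x) dx = ∫_0^3 (-π*x*cos(π*x/3)/3 + 2*π*cos(π*x/3)/3) dx. Term by term:
  ∫_0^3 2*π*cos(π*x/3)/3 dx = 0;  ∫_0^3 -π*x*cos(π*x/3)/3 dx = 6/π.
Sum: 0 + 6/π = 6/π.
So LHS = 6/π.
∫_0^3 v(x) φ(x) dx = ∫_0^3 (-sin(π*x/3)) dx. Term by term:
  ∫_0^3 -sin(π*x/3) dx = -6/π.
So RHS = -∫_0^3 v(x) φ(x) dx = 6/π.
LHS = RHS, so the identity holds for this test φ.
Moreover u is smooth here and v(x) = u'(x) = -1 pointwise, so the identity holds for every test function. Hence v is the weak derivative of u.


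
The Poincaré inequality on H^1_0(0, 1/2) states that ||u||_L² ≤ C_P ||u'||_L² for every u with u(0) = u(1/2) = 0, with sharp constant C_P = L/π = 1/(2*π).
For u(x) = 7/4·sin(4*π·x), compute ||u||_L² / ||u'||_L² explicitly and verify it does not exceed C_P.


||u||_L² / ||u'||_L² = 1/(4*π) < C_P = 1/(2*π).

u(x) = 7/4·sin(4*π·x), so u'(x) = 7*π*cos(4*π*x).
Writing u(x) = A·sin(kπx/L) with A = 7/4 and k = 2, use ∫_0^L sin²(kπx/L) dx = L/2 and ∫_0^L cos²(kπx/L) dx = L/2.
u² = 49/16·sin²(4*π·x) and (u')² = 49*π^2·cos²(4*π·x), and each of sin², cos² integrates to L/2 = 1/4 over (0, 1/2).
∫_0^1/2 u² dx = 49/64, so ||u||_L² = 7/8.
∫_0^1/2 (u')² dx = 49*π^2/4, so ||u'||_L² = 7*π/2.
Ratio ||u||_L² / ||u'||_L² = 1/(4*π).
Sharp Poincaré constant on H^1_0(0, 1/2) is C_P = L/π = 1/(2*π), achieved by sin(2*π·x).
This is the k = 2 harmonic; the ratio L/(kπ) is strictly less than C_P = L/π, consistent with the sharp inequality ||u||_L² ≤ C_P ||u'||_L².


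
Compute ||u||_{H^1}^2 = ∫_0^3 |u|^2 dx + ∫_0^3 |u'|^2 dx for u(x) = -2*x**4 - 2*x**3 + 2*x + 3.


||u||_{H^1}^2 = 1646601/35

The H^1 norm (squared) on an interval (0, L) is
  ||u||_{H^1}^2 = ∫_0^L u(x)^2 dx + ∫_0^L u'(x)^2 dx.
Compute u'(x) = -8*x**3 - 6*x**2 + 2.
Then u(x)^2 = 4*x**8 + 8*x**7 + 4*x**6 - 8*x**5 - 20*x**4 - 12*x**3 + 4*x**2 + 12*x + 9 and u'(x)^2 = 64*x**6 + 96*x**5 + 36*x**4 - 32*x**3 - 24*x**2 + 4.
Integrate each monomial from 0 to 3 using ∫_0^3 c·x^n dx = c·3^(n+1)/(n+1):
  ∫_0^3 u(x)^2 dx = ∫_0^3 (4*x^8 + 8*x^7 + 4*x^6 - 8*x^5 - 20*x^4 - 12*x^3 + 4*x^2 + 12*x + 9) dx. Term by term:
    ∫_0^3 4*x^8 dx = 8748;  ∫_0^3 8*x^7 dx = 6561;  ∫_0^3 4*x^6 dx = 8748/7;
    ∫_0^3 -8*x^5 dx = -972;  ∫_0^3 -20*x^4 dx = -972;  ∫_0^3 -12*x^3 dx = -243;
    ∫_0^3 4*x^2 dx = 36;  ∫_0^3 12*x dx = 54;  ∫_0^3 9 dx = 27.
  Sum: 8748 + 6561 + 8748/7 − 972 − 972 − 243 + 36 + 54 + 27 = 101421/7.
  ∫_0^3 u'(x)^2 dx = ∫_0^3 (64*x^6 + 96*x^5 + 36*x^4 - 32*x^3 - 24*x^2 + 4) dx. Term by term:
    ∫_0^3 64*x^6 dx = 139968/7;  ∫_0^3 96*x^5 dx = 11664;  ∫_0^3 36*x^4 dx = 8748/5;
    ∫_0^3 -32*x^3 dx = -648;  ∫_0^3 -24*x^2 dx = -216;  ∫_0^3 4 dx = 12.
  Sum: 139968/7 + 11664 + 8748/5 − 648 − 216 + 12 = 1139496/35.
Adding: ||u||_{H^1}^2 = 101421/7 + 1139496/35 = 1646601/35.


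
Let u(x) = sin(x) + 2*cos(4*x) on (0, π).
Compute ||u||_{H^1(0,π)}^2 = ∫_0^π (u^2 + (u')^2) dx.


||u||_{H^1(0,π)}^2 = -136/15 + 35*π

u'(x) = -8*sin(4*x) + cos(x).
Expand u² and (u')² and integrate term by term on (0, π), using: for integers n ≥ 1, ∫_0^π sin²(nx) dx = ∫_0^π cos²(nx) dx = π/2; for n ≠ n', ∫_0^π sin(nx)sin(n'x) dx = ∫_0^π cos(nx)cos(n'x) dx = 0; and by product-to-sum, ∫_0^π sin(nx)cos(n'x) dx = ½∫_0^π [sin((n+n')x) + sin((n−n')x)] dx, which is 0 when n+n' is even and 2n/(n²−n'²) when n+n' is odd (it need not vanish on (0, π)).
  u² squared terms: (2)²·∫cos(4x)² dx = 4·π/2 = 2*π;  (1)²·∫sin(x)² dx = 1·π/2 = π/2.
  u² cross terms: 2·(2)·(1)·∫cos(4x)·sin(x) dx = 4·(-2/15) = -8/15.
  So ∫_0^π u² dx = 2*π + π/2 − 8/15 = -8/15 + 5*π/2.
  (u')² squared terms: (-8)²·∫sin(4x)² dx = 64·π/2 = 32*π;  (1)²·∫cos(x)² dx = 1·π/2 = π/2.
  (u')² cross terms: 2·(-8)·(1)·∫sin(4x)·cos(x) dx = -16·(8/15) = -128/15.
  So ∫_0^π (u')² dx = 32*π + π/2 − 128/15 = -128/15 + 65*π/2.
||u||_{H^1}^2 = (-8/15 + 5*π/2) + (-128/15 + 65*π/2) = -136/15 + 35*π.


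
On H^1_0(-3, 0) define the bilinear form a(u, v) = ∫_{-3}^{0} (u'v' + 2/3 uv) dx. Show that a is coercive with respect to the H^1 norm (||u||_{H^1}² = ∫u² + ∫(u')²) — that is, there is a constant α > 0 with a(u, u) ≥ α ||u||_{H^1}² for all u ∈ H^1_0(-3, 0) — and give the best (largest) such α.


α = (6 + π^2)/(9 + π^2)

Coercivity of a(·,·) on H^1_0(-3, 0) means a(u, u) ≥ α ||u||_{H^1}² for every u ∈ H^1_0.
The interval has length L = 3, and Poincaré/coercivity depend only on L. Here a(u, u) = ∫(u')² + (2/3)·∫u².
Here 0 < c = 2/3 < 1. The condition a(u,u) ≥ α||u||_{H^1}² reads (1−α)∫(u')² ≥ (α−c)∫u². Any admissible α is ≤ 1 (rapidly oscillating u have ∫u²/∫(u')² → 0), and α = 1 would force 0 ≥ (1−c)∫u², impossible since c < 1; so 1−α > 0. By the sharp Poincaré inequality on H^1_0 of an interval of length L, ∫(u')² ≥ (π/L)²∫u² with equality for the first sine mode sin(π(x−x₀)/L) (x₀ the left endpoint), so the inequality holds for all u iff (1−α)(π/L)² ≥ α − c, i.e. α ≤ ((π/L)² + c)/((π/L)² + 1) = (1 + c(L/π)²)/(1 + (L/π)²). With (π/L)² = π^2/9 and c = 2/3, the largest admissible constant is α = ((π/L)² + c)/((π/L)² + 1).
Simplifying, α = (6 + π^2)/(9 + π^2).


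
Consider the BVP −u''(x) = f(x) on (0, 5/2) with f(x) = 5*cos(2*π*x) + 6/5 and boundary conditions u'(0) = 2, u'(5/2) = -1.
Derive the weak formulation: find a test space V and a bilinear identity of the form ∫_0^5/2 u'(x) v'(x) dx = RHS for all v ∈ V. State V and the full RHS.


V = H^1(0, 5/2) (v unrestricted at boundary; u is determined up to an additive constant); weak form: ∫_0^5/2 u'v' dx = ∫_0^5/2 (5*cos(2*π*x) + 6/5) v dx − v(5/2) − 2·v(0) for all v ∈ V.

Multiply both sides by a test function v and integrate from 0 to 5/2:
  ∫_0^5/2 −u''(x) v(x) dx = ∫_0^5/2 f(x) v(x) dx.
Integrate the LHS by parts once:
  ∫_0^5/2 −u'' v dx = −[u'(x) v(x)]_0^5/2 + ∫_0^5/2 u'(x) v'(x) dx.
Thus ∫_0^5/2 u'(x) v'(x) dx = ∫_0^5/2 f(x) v(x) dx + [u'(x) v(x)]_0^5/2.
Choose V so that boundary terms are either known or forced to vanish.
u has inhomogeneous Neumann u'(0) = 2, u'(5/2) = -1. [u' v]_0^5/2 = (-1)·v(5/2) − (2)·v(0) = − v(5/2) − 2·v(0). Take V = H^1(0, 5/2); boundary term becomes part of RHS.
Weak formulation: find u (satisfying any essential BC) such that ∫_0^5/2 u'(x) v'(x) dx = ∫_0^5/2 f v dx − v(5/2) − 2·v(0) for all v ∈ V (Neumann data are natural BCs: they enter the RHS as boundary terms).
Substituting f(x) = 5*cos(2*π*x) + 6/5, the right-hand side is ∫_0^5/2 (5*cos(2*π*x) + 6/5) v dx − v(5/2) − 2·v(0).
Compatibility check (pure Neumann): taking v ≡ 1 ∈ V gives 0 = ∫_0^5/2 f dx + (-1) − (2), i.e. ∫_0^5/2 f dx must equal u'(0) − u'(5/2) = 3. Indeed ∫_0^5/2 (5*cos(2*π*x) + 6/5) dx = 3, so the data are compatible. The solution is then unique only up to an additive constant (fix it e.g. by requiring ∫_0^5/2 u dx = 0).


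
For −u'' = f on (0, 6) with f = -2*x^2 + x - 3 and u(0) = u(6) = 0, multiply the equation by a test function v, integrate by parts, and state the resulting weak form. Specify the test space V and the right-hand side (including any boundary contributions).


V = H^1_0(0, 6) (so v(0) = v(6) = 0); weak form: ∫_0^6 u'v' dx = ∫_0^6 (-2*x^2 + x - 3) v dx for all v ∈ V.

Multiply both sides by a test function v and integrate from 0 to 6:
  ∫_0^6 −u''(x) v(x) dx = ∫_0^6 f(x) v(x) dx.
Integrate the LHS by parts once:
  ∫_0^6 −u'' v dx = −[u'(x) v(x)]_0^6 + ∫_0^6 u'(x) v'(x) dx.
Thus ∫_0^6 u'(x) v'(x) dx = ∫_0^6 f(x) v(x) dx + [u'(x) v(x)]_0^6.
Choose V so that boundary terms are either known or forced to vanish.
u is Dirichlet: u(0) = u(6) = 0. Let V = H^1_0(0, 6); then v(0) = v(6) = 0, and [u' v]_0^6 = 0.
Weak formulation: find u (satisfying any essential BC) such that ∫_0^6 u'(x) v'(x) dx = ∫_0^6 f v dx for all v ∈ V.
Substituting f(x) = -2*x^2 + x - 3, the right-hand side is ∫_0^6 (-2*x^2 + x - 3) v dx.


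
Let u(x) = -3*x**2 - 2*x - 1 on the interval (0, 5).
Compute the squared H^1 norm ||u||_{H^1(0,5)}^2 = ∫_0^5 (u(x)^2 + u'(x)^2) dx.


||u||_{H^1}^2 = 29375/3

The H^1 norm (squared) on an interval (0, L) is
  ||u||_{H^1}^2 = ∫_0^L u(x)^2 dx + ∫_0^L u'(x)^2 dx.
Compute u'(x) = -6*x - 2.
Then u(x)^2 = 9*x**4 + 12*x**3 + 10*x**2 + 4*x + 1 and u'(x)^2 = 36*x**2 + 24*x + 4.
Integrate each monomial from 0 to 5 using ∫_0^5 c·x^n dx = c·5^(n+1)/(n+1):
  ∫_0^5 u(x)^2 dx = ∫_0^5 (9*x^4 + 12*x^3 + 10*x^2 + 4*x + 1) dx. Term by term:
    ∫_0^5 9*x^4 dx = 5625;  ∫_0^5 12*x^3 dx = 1875;  ∫_0^5 10*x^2 dx = 1250/3;
    ∫_0^5 4*x dx = 50;  ∫_0^5 1 dx = 5.
  Sum: 5625 + 1875 + 1250/3 + 50 + 5 = 23915/3.
  ∫_0^5 u'(x)^2 dx = ∫_0^5 (36*x^2 + 24*x + 4) dx. Term by term:
    ∫_0^5 36*x^2 dx = 1500;  ∫_0^5 24*x dx = 300;  ∫_0^5 4 dx = 20.
  Sum: 1500 + 300 + 20 = 1820.
Adding: ||u||_{H^1}^2 = 23915/3 + 1820 = 29375/3.


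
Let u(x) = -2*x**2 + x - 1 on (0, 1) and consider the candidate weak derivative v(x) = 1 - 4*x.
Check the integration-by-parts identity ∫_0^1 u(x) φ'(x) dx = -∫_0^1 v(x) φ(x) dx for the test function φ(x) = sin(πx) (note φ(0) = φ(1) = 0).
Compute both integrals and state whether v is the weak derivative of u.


LHS = 2/π, RHS = 2/π. Yes, v = u' weakly.

u(x) = -2*x**2 + x - 1, classical derivative u'(x) = 1 - 4*x.
φ(x) = sin(πx), so φ'(x) = π*cos(π*x).
Note φ(0) = φ(1) = 0, so the boundary term u·φ vanishes.
LHS = ∫_0^1 u(x) φ'(x) dx = ∫_0^1 (-2*π*x^2*cos(π*x) + π*x*cos(π*x) - π*cos(π*x)) dx. Term by term:
  ∫_0^1 -π*cos(π*x) dx = 0;  ∫_0^1 π*x*cos(π*x) dx = -2/π;  ∫_0^1 -2*π*x^2*cos(π*x) dx = 4/π.
Sum: 0 − 2/π + 4/π = 2/π.
So LHS = 2/π.
∫_0^1 v(x) φ(x) dx = ∫_0^1 (-4*x*sin(π*x) + sin(π*x)) dx. Term by term:
  ∫_0^1 -4*x*sin(π*x) dx = -4/π;  ∫_0^1 sin(π*x) dx = 2/π.
Sum: -4/π + 2/π = -2/π.
So RHS = -∫_0^1 v(x) φ(x) dx = 2/π.
LHS = RHS, so the identity holds for this test φ.
Moreover u is smooth here and v(x) = u'(x) = 1 - 4*x pointwise, so the identity holds for every test function. Hence v is the weak derivative of u.
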